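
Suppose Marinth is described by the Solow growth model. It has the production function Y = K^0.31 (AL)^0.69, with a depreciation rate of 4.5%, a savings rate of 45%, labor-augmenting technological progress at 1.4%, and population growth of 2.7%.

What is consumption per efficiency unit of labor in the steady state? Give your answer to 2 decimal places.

At the steady state, Δk = 0, so s·k^α = (n + g + δ)·k.
Rearranging, k^(1−α) = s / (n + g + δ).
k^0.69 = 0.45 / (0.027 + 0.014 + 0.045) = 0.45 / 0.086 = 5.2326
k* = 5.2326^(1/0.69) ≈ 11.0057
y* = (k*)^α = 11.0057^0.31 ≈ 2.1033
c* = (1 − s)·y* = (1 − 0.45) × 2.1033 ≈ 1.1568

c* ≈ 1.16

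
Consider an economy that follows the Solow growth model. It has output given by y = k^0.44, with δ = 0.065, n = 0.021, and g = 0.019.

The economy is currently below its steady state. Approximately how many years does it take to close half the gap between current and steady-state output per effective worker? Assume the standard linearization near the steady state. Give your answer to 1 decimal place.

t_½ ≈ 11.8 years

Near the steady state the convergence rate is λ = (1 − α)(n + g + δ).
λ = (1 − 0.44) × 0.105 = 0.56 × 0.105 = 0.0588
Half-life = ln 2 / λ = 0.6931 / 0.0588 ≈ 11.79 years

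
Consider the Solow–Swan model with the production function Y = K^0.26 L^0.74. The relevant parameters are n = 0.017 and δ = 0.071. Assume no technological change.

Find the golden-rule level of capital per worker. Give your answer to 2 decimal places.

k_gold ≈ 4.32

The golden rule sets f'(k) = n + δ, i.e. α·k^(α−1) = n + δ.
So k^(1−α) = α / (n + δ) = 0.26 / 0.088 = 2.9545.
k_gold = 2.9545^(1/0.74) ≈ 4.3230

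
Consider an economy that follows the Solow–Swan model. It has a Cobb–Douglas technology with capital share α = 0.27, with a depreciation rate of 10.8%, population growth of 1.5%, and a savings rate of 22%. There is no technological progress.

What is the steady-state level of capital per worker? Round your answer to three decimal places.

At the steady state, Δk = 0, so s·k^α = (n + δ)·k.
Dividing both sides by k: k^(1−α) = s / (n + δ).
k^0.73 = 0.22 / (0.015 + 0.108) = 0.22 / 0.123 = 1.7886
k* = 1.7886^(1/0.73) ≈ 2.2177

k* ≈ 2.218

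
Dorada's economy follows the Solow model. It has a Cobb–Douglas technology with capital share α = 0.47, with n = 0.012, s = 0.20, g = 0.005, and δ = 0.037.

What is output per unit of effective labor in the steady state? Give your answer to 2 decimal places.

At the steady state, Δk = 0, so s·k^α = (n + g + δ)·k.
Rearranging, k^(1−α) = s / (n + g + δ).
k^0.53 = 0.20 / (0.012 + 0.005 + 0.037) = 0.20 / 0.054 = 3.7037
k* = 3.7037^(1/0.53) ≈ 11.8276
y* = (k*)^α = 11.8276^0.47 ≈ 3.1935

y* = 3.19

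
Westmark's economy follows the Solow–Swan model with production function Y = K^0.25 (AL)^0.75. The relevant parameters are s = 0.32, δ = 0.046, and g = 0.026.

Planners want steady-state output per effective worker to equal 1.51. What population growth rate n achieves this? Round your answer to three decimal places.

n ≈ 0.021

At the steady state, Δk = 0, so s·k^α = (n + g + δ)·k.
Since y* = [s/(n + g + δ)]^(α/(1−α)), we have s/(n + g + δ) = (y*)^((1−α)/α) = 1.51^3 = 3.4430.
Therefore n + g + δ = s / 3.4430 = 0.32 / 3.4430 = 0.0929, so n = 0.0929 − 0.072 = 0.0209.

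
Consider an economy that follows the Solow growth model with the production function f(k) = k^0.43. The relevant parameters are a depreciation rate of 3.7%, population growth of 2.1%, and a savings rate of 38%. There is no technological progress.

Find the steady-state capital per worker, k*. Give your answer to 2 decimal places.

k* = 27.05

At the steady state, Δk = 0, so s·k^α = (n + δ)·k.
Rearranging, k^(1−α) = s / (n + δ).
k^0.57 = 0.38 / (0.021 + 0.037) = 0.38 / 0.058 = 6.5517
k* = 6.5517^(1/0.57) ≈ 27.0520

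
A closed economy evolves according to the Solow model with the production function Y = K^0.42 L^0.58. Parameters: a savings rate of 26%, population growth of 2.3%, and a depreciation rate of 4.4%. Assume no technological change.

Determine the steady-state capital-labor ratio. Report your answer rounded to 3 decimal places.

At the steady state, Δk = 0, so s·k^α = (n + δ)·k.
Rearranging, k^(1−α) = s / (n + δ).
k^0.58 = 0.26 / (0.023 + 0.044) = 0.26 / 0.067 = 3.8806
k* = 3.8806^(1/0.58) ≈ 10.3596

k* = 10.360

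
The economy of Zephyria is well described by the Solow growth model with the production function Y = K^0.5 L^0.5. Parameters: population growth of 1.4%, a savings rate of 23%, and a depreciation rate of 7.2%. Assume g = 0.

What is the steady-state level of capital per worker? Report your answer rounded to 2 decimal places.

At the steady state, Δk = 0, so s·k^α = (n + δ)·k.
Rearranging, k^(1−α) = s / (n + δ).
k^0.5 = 0.23 / (0.014 + 0.072) = 0.23 / 0.086 = 2.6744
k* = 2.6744^(1/0.5) ≈ 7.1524

k* = 7.15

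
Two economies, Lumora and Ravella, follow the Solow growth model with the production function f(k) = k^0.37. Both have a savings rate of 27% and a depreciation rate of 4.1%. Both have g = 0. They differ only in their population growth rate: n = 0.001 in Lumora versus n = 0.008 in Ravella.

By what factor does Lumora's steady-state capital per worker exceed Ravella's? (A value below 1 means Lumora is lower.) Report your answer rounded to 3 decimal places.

Steady-state k* = [s/(n + δ)]^(1/(1−α)), so the ratio is [ (s_L/(n + δ)_L) / (s_R/(n + δ)_R) ]^1.5873.
s_L/(n + δ)_L = 0.27/0.042 = 6.4286; s_R/(n + δ)_R = 0.27/0.049 = 5.5102.
Ratio = (6.4286/5.5102)^1.5873 = 1.1667^1.5873 ≈ 1.2773

k*_L / k*_R ≈ 1.277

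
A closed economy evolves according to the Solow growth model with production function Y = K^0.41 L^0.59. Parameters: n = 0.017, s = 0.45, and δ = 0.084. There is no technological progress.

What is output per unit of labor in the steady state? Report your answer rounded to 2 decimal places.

In steady state, investment equals break-even investment: s·k^α = (n + δ)·k.
Rearranging, k^(1−α) = s / (n + δ).
k^0.59 = 0.45 / (0.017 + 0.084) = 0.45 / 0.101 = 4.4554
k* = 4.4554^(1/0.59) ≈ 12.5837
y* = (k*)^α = 12.5837^0.41 ≈ 2.8244

y* = 2.82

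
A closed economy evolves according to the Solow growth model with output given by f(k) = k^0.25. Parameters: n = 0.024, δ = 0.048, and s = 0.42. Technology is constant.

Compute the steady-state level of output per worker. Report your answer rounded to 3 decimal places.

y* ≈ 1.800

Steady state requires s·f(k) = (n + δ)·k, i.e. s·k^α = (n + δ)·k.
Rearranging, k^(1−α) = s / (n + δ).
k^0.75 = 0.42 / (0.024 + 0.048) = 0.42 / 0.072 = 5.8333
k* = 5.8333^(1/0.75) ≈ 10.5007
y* = (k*)^α = 10.5007^0.25 ≈ 1.8001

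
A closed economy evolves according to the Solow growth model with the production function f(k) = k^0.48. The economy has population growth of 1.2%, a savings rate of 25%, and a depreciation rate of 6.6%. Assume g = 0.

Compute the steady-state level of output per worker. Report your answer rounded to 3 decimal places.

At the steady state, Δk = 0, so s·k^α = (n + δ)·k.
Dividing both sides by k: k^(1−α) = s / (n + δ).
k^0.52 = 0.25 / (0.012 + 0.066) = 0.25 / 0.078 = 3.2051
k* = 3.2051^(1/0.52) ≈ 9.3923
y* = (k*)^α = 9.3923^0.48 ≈ 2.9304

y* ≈ 2.930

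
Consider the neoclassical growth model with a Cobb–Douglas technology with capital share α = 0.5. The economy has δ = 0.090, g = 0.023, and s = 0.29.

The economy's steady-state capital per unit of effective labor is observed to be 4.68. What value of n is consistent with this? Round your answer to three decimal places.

In steady state, investment equals break-even investment: s·k^α = (n + g + δ)·k.
So s / (n + g + δ) = (k*)^(1−α) = 4.68^0.5 = 2.1633.
Therefore n + g + δ = s / 2.1633 = 0.29 / 2.1633 = 0.1341, so n = 0.1341 − 0.113 = 0.0211.

n ≈ 0.021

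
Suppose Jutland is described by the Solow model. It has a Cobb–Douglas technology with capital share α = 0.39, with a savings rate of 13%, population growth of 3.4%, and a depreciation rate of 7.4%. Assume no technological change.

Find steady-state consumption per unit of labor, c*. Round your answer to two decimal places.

At the steady state, Δk = 0, so s·k^α = (n + δ)·k.
Rearranging, k^(1−α) = s / (n + δ).
k^0.61 = 0.13 / (0.034 + 0.074) = 0.13 / 0.108 = 1.2037
k* = 1.2037^(1/0.61) ≈ 1.3552
y* = (k*)^α = 1.3552^0.39 ≈ 1.1259
c* = (1 − s)·y* = (1 − 0.13) × 1.1259 ≈ 0.9795

c* = 0.98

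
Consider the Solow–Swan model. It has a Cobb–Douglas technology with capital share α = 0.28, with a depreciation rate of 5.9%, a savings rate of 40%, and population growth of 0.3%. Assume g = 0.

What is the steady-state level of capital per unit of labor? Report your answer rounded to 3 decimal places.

Steady state requires s·f(k) = (n + δ)·k, i.e. s·k^α = (n + δ)·k.
Rearranging, k^(1−α) = s / (n + δ).
k^0.72 = 0.40 / (0.003 + 0.059) = 0.40 / 0.062 = 6.4516
k* = 6.4516^(1/0.72) ≈ 13.3210

k* = 13.321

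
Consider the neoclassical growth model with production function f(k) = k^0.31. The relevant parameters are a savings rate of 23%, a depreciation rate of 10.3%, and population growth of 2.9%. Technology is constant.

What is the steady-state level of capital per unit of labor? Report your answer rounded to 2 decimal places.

k* ≈ 2.24

At the steady state, Δk = 0, so s·k^α = (n + δ)·k.
Rearranging, k^(1−α) = s / (n + δ).
k^0.69 = 0.23 / (0.029 + 0.103) = 0.23 / 0.132 = 1.7424
k* = 1.7424^(1/0.69) ≈ 2.2361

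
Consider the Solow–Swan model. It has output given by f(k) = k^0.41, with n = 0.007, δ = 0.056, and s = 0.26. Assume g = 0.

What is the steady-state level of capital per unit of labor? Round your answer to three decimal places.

k* = 11.052

In steady state, investment equals break-even investment: s·k^α = (n + δ)·k.
Dividing both sides by k: k^(1−α) = s / (n + δ).
k^0.59 = 0.26 / (0.007 + 0.056) = 0.26 / 0.063 = 4.1270
k* = 4.1270^(1/0.59) ≈ 11.0522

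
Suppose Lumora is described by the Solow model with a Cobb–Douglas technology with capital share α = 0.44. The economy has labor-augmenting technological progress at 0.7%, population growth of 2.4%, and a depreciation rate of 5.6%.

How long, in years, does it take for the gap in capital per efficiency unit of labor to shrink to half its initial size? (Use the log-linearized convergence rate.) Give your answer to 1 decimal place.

half-life ≈ 14.2 years

Near the steady state the convergence rate is λ = (1 − α)(n + g + δ).
λ = (1 − 0.44) × 0.087 = 0.56 × 0.087 = 0.04872
Half-life = ln 2 / λ = 0.6931 / 0.04872 ≈ 14.23 years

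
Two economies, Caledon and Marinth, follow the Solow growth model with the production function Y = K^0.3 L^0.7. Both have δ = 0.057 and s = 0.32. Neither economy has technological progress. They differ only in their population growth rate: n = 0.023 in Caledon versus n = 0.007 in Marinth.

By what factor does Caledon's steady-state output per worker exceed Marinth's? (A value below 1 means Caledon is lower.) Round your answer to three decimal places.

y*_C / y*_M ≈ 0.909

Steady-state y* = [s/(n + δ)]^(α/(1−α)), so the ratio is [ (s_C/(n + δ)_C) / (s_M/(n + δ)_M) ]^0.4286.
s_C/(n + δ)_C = 0.32/0.080 = 4.0000; s_M/(n + δ)_M = 0.32/0.064 = 5.0000.
Ratio = (4.0000/5.0000)^0.4286 = 0.8000^0.4286 ≈ 0.9088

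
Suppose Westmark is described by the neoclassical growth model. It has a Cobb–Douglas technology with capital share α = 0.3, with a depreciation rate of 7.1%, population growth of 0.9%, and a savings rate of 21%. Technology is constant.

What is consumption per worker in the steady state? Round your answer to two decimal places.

c* ≈ 1.19

At the steady state, Δk = 0, so s·k^α = (n + δ)·k.
Dividing both sides by k: k^(1−α) = s / (n + δ).
k^0.7 = 0.21 / (0.009 + 0.071) = 0.21 / 0.080 = 2.6250
k* = 2.6250^(1/0.7) ≈ 3.9697
y* = (k*)^α = 3.9697^0.3 ≈ 1.5123
c* = (1 − s)·y* = (1 − 0.21) × 1.5123 ≈ 1.1947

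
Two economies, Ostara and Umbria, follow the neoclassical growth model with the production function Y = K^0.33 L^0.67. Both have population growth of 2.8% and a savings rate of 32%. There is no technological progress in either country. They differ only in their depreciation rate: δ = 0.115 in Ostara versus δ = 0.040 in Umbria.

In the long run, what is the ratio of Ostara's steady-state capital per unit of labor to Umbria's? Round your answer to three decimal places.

ratio ≈ 0.330

Steady-state k* = [s/(n + δ)]^(1/(1−α)), so the ratio is [ (s_O/(n + δ)_O) / (s_U/(n + δ)_U) ]^1.4925.
s_O/(n + δ)_O = 0.32/0.143 = 2.2378; s_U/(n + δ)_U = 0.32/0.068 = 4.7059.
Ratio = (2.2378/4.7059)^1.4925 = 0.4755^1.4925 ≈ 0.3297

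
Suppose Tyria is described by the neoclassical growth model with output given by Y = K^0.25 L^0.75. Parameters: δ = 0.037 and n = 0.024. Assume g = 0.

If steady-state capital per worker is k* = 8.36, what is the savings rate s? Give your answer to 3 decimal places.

s ≈ 0.300

At the steady state, Δk = 0, so s·k^α = (n + δ)·k.
So s / (n + δ) = (k*)^(1−α) = 8.36^0.75 = 4.9165.
Therefore s = 4.9165 × (n + δ) = 4.9165 × 0.061 = 0.2999.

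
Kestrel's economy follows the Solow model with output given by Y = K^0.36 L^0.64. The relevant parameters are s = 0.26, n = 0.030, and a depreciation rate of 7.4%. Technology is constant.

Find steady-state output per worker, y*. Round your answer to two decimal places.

y* ≈ 1.67

Steady state requires s·f(k) = (n + δ)·k, i.e. s·k^α = (n + δ)·k.
Rearranging, k^(1−α) = s / (n + δ).
k^0.64 = 0.26 / (0.030 + 0.074) = 0.26 / 0.104 = 2.5000
k* = 2.5000^(1/0.64) ≈ 4.1858
y* = (k*)^α = 4.1858^0.36 ≈ 1.6743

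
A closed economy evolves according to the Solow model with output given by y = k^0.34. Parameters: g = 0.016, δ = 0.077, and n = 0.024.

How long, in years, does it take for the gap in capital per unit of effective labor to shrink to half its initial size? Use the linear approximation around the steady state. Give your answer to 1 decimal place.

Near the steady state the convergence rate is λ = (1 − α)(n + g + δ).
λ = (1 − 0.34) × 0.117 = 0.66 × 0.117 = 0.07722
Half-life = ln 2 / λ = 0.6931 / 0.07722 ≈ 8.98 years

half-life ≈ 9.0 years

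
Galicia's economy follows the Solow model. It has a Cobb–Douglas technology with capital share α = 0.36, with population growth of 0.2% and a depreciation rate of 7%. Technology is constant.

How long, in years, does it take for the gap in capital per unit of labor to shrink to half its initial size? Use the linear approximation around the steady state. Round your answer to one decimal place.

Near the steady state the convergence rate is λ = (1 − α)(n + δ).
λ = (1 − 0.36) × 0.072 = 0.64 × 0.072 = 0.04608
Half-life = ln 2 / λ = 0.6931 / 0.04608 ≈ 15.04 years

about 15.0 years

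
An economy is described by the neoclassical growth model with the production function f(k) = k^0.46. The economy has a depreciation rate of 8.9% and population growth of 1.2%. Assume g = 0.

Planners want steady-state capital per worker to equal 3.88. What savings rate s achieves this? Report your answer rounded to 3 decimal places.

At the steady state, Δk = 0, so s·k^α = (n + δ)·k.
So s / (n + δ) = (k*)^(1−α) = 3.88^0.54 = 2.0795.
Therefore s = 2.0795 × (n + δ) = 2.0795 × 0.101 = 0.2100.

s ≈ 0.210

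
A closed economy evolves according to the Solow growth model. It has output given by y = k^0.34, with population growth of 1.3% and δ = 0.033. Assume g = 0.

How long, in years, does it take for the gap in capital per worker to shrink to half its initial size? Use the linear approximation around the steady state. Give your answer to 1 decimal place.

Near the steady state the convergence rate is λ = (1 − α)(n + δ).
λ = (1 − 0.34) × 0.046 = 0.66 × 0.046 = 0.03036
Half-life = ln 2 / λ = 0.6931 / 0.03036 ≈ 22.83 years

half-life ≈ 22.8 years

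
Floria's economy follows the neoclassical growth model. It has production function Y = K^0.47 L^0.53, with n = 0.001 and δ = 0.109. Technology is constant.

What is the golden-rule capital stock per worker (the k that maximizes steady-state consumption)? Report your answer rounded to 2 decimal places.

The golden rule sets f'(k) = n + δ, i.e. α·k^(α−1) = n + δ.
So k^(1−α) = α / (n + δ) = 0.47 / 0.110 = 4.2727.
k_gold = 4.2727^(1/0.53) ≈ 15.4883

k_gold ≈ 15.49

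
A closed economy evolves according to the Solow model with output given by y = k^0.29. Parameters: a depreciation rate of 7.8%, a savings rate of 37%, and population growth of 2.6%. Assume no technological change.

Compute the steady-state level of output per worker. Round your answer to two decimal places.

Steady state requires s·f(k) = (n + δ)·k, i.e. s·k^α = (n + δ)·k.
Rearranging, k^(1−α) = s / (n + δ).
k^0.71 = 0.37 / (0.026 + 0.078) = 0.37 / 0.104 = 3.5577
k* = 3.5577^(1/0.71) ≈ 5.9744
y* = (k*)^α = 5.9744^0.29 ≈ 1.6793

y* = 1.68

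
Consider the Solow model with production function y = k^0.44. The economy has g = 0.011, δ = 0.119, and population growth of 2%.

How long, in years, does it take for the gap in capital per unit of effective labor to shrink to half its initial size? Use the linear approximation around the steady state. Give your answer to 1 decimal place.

half-life ≈ 8.3 years

Near the steady state the convergence rate is λ = (1 − α)(n + g + δ).
λ = (1 − 0.44) × 0.150 = 0.56 × 0.150 = 0.0840
Half-life = ln 2 / λ = 0.6931 / 0.0840 ≈ 8.25 years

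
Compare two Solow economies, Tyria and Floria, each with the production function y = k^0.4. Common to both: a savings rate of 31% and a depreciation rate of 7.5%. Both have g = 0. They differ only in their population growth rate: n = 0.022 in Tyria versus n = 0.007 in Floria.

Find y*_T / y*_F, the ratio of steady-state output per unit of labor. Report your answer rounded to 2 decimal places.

ratio ≈ 0.89

Steady-state y* = [s/(n + δ)]^(α/(1−α)), so the ratio is [ (s_T/(n + δ)_T) / (s_F/(n + δ)_F) ]^0.6667.
s_T/(n + δ)_T = 0.31/0.097 = 3.1959; s_F/(n + δ)_F = 0.31/0.082 = 3.7805.
Ratio = (3.1959/3.7805)^0.6667 = 0.8454^0.6667 ≈ 0.8941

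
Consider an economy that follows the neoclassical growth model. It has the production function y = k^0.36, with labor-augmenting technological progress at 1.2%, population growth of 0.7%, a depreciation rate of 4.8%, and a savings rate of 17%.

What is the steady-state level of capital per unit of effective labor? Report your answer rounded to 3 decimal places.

In steady state, investment equals break-even investment: s·k^α = (n + g + δ)·k.
Rearranging, k^(1−α) = s / (n + g + δ).
k^0.64 = 0.17 / (0.007 + 0.012 + 0.048) = 0.17 / 0.067 = 2.5373
k* = 2.5373^(1/0.64) ≈ 4.2838

k* ≈ 4.284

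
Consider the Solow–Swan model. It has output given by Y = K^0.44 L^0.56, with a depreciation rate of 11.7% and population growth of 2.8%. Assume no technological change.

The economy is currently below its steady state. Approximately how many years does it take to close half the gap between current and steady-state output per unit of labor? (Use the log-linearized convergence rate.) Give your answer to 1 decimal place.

Near the steady state the convergence rate is λ = (1 − α)(n + δ).
λ = (1 − 0.44) × 0.145 = 0.56 × 0.145 = 0.0812
Half-life = ln 2 / λ = 0.6931 / 0.0812 ≈ 8.54 years

t_½ ≈ 8.5 years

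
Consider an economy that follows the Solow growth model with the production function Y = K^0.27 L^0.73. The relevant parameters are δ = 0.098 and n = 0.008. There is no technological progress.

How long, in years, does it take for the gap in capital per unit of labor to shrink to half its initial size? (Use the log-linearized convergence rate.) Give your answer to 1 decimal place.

about 9.0 years

Near the steady state the convergence rate is λ = (1 − α)(n + δ).
λ = (1 − 0.27) × 0.106 = 0.73 × 0.106 = 0.07738
Half-life = ln 2 / λ = 0.6931 / 0.07738 ≈ 8.96 years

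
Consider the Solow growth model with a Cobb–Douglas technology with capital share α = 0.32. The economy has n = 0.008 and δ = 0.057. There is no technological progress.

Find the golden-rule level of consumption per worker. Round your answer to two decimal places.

c_gold ≈ 1.44

At the golden rule, f'(k) = n + δ, so α·k^(α−1) = n + δ and k_gold = (α/(n + δ))^(1/(1−α)).
k_gold = (0.32/0.065)^(1/0.68) = 4.9231^1.4706 ≈ 10.4233
c_gold = f(k_gold) − (n + δ)·k_gold = 2.1172 − 0.065×10.4233 ≈ 1.4397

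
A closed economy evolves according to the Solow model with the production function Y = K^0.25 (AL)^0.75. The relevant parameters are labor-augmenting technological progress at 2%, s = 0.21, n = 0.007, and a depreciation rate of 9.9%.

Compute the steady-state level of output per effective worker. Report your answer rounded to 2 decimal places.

At the steady state, Δk = 0, so s·k^α = (n + g + δ)·k.
Rearranging, k^(1−α) = s / (n + g + δ).
k^0.75 = 0.21 / (0.007 + 0.020 + 0.099) = 0.21 / 0.126 = 1.6667
k* = 1.6667^(1/0.75) ≈ 1.9761
y* = (k*)^α = 1.9761^0.25 ≈ 1.1856

y* = 1.19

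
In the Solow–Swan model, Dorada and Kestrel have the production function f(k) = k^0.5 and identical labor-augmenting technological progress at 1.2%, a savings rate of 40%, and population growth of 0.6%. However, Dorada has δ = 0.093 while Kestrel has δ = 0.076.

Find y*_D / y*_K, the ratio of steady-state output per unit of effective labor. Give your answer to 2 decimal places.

ratio ≈ 0.85

Steady-state y* = [s/(n + g + δ)]^(α/(1−α)), so the ratio is [ (s_D/(n + g + δ)_D) / (s_K/(n + g + δ)_K) ]^1.
s_D/(n + g + δ)_D = 0.40/0.111 = 3.6036; s_K/(n + g + δ)_K = 0.40/0.094 = 4.2553.
Ratio = (3.6036/4.2553)^1 = 0.8468^1 ≈ 0.8468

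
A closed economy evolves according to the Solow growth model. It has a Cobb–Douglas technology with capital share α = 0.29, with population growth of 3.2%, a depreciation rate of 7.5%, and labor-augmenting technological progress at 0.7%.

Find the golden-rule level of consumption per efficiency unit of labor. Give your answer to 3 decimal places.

At the golden rule, f'(k) = n + g + δ, so α·k^(α−1) = n + g + δ and k_gold = (α/(n + g + δ))^(1/(1−α)).
k_gold = (0.29/0.114)^(1/0.71) = 2.5439^1.4085 ≈ 3.7252
c_gold = f(k_gold) − (n + g + δ)·k_gold = 1.4643 − 0.114×3.7252 ≈ 1.0396

c_gold ≈ 1.040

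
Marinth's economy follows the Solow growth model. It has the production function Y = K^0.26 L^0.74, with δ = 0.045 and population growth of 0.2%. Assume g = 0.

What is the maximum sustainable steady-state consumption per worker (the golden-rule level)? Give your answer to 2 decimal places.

c_gold ≈ 1.35

At the golden rule, f'(k) = n + δ, so α·k^(α−1) = n + δ and k_gold = (α/(n + δ))^(1/(1−α)).
k_gold = (0.26/0.047)^(1/0.74) = 5.5319^1.3514 ≈ 10.0907
c_gold = f(k_gold) − (n + δ)·k_gold = 1.8240 − 0.047×10.0907 ≈ 1.3497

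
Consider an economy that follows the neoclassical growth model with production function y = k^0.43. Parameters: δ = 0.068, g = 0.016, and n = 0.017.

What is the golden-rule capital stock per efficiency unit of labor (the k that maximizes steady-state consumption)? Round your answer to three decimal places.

The golden rule sets f'(k) = n + g + δ, i.e. α·k^(α−1) = n + g + δ.
So k^(1−α) = α / (n + g + δ) = 0.43 / 0.101 = 4.2574.
k_gold = 4.2574^(1/0.57) ≈ 12.6988

k_gold ≈ 12.699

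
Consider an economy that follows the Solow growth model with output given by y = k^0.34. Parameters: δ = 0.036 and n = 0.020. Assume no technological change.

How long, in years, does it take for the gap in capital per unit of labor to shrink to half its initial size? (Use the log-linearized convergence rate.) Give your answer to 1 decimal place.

Near the steady state the convergence rate is λ = (1 − α)(n + δ).
λ = (1 − 0.34) × 0.056 = 0.66 × 0.056 = 0.03696
Half-life = ln 2 / λ = 0.6931 / 0.03696 ≈ 18.75 years

half-life ≈ 18.8 years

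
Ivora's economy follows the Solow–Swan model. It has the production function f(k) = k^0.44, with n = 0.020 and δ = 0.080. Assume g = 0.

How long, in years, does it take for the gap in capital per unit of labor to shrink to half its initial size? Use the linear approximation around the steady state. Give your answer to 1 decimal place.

half-life ≈ 12.4 years

Near the steady state the convergence rate is λ = (1 − α)(n + δ).
λ = (1 − 0.44) × 0.100 = 0.56 × 0.100 = 0.0560
Half-life = ln 2 / λ = 0.6931 / 0.0560 ≈ 12.38 years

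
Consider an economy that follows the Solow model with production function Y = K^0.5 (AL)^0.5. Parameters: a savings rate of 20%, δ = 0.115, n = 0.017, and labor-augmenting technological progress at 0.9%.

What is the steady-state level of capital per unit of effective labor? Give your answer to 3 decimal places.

k* ≈ 2.012

Steady state requires s·f(k) = (n + g + δ)·k, i.e. s·k^α = (n + g + δ)·k.
Dividing both sides by k: k^(1−α) = s / (n + g + δ).
k^0.5 = 0.20 / (0.017 + 0.009 + 0.115) = 0.20 / 0.141 = 1.4184
k* = 1.4184^(1/0.5) ≈ 2.0119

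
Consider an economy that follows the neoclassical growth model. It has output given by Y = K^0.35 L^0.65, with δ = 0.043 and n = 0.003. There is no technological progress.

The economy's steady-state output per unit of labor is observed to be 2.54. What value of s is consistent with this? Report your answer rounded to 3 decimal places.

s ≈ 0.260

Steady state requires s·f(k) = (n + δ)·k, i.e. s·k^α = (n + δ)·k.
Since y* = [s/(n + δ)]^(α/(1−α)), we have s/(n + δ) = (y*)^((1−α)/α) = 2.54^1.8571 = 5.6470.
Therefore s = 5.6470 × (n + δ) = 5.6470 × 0.046 = 0.2598.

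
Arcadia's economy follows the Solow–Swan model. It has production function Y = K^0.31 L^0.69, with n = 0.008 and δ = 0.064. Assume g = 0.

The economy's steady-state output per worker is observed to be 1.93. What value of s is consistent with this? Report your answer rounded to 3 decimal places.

At the steady state, Δk = 0, so s·k^α = (n + δ)·k.
Since y* = [s/(n + δ)]^(α/(1−α)), we have s/(n + δ) = (y*)^((1−α)/α) = 1.93^2.2258 = 4.3211.
Therefore s = 4.3211 × (n + δ) = 4.3211 × 0.072 = 0.3111.

s ≈ 0.311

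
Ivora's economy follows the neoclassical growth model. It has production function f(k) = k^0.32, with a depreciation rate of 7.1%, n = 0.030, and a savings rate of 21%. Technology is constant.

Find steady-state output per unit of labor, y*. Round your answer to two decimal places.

y* = 1.41

In steady state, investment equals break-even investment: s·k^α = (n + δ)·k.
Dividing both sides by k: k^(1−α) = s / (n + δ).
k^0.68 = 0.21 / (0.030 + 0.071) = 0.21 / 0.101 = 2.0792
k* = 2.0792^(1/0.68) ≈ 2.9342
y* = (k*)^α = 2.9342^0.32 ≈ 1.4112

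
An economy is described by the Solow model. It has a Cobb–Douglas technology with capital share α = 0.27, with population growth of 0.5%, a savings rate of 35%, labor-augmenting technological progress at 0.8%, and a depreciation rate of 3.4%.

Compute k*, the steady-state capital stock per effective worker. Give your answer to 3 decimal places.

Steady state requires s·f(k) = (n + g + δ)·k, i.e. s·k^α = (n + g + δ)·k.
Dividing both sides by k: k^(1−α) = s / (n + g + δ).
k^0.73 = 0.35 / (0.005 + 0.008 + 0.034) = 0.35 / 0.047 = 7.4468
k* = 7.4468^(1/0.73) ≈ 15.6487

k* = 15.649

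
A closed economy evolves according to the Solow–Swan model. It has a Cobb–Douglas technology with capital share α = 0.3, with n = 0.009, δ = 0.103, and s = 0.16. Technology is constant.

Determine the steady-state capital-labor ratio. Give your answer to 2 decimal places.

At the steady state, Δk = 0, so s·k^α = (n + δ)·k.
Rearranging, k^(1−α) = s / (n + δ).
k^0.7 = 0.16 / (0.009 + 0.103) = 0.16 / 0.112 = 1.4286
k* = 1.4286^(1/0.7) ≈ 1.6646

k* = 1.66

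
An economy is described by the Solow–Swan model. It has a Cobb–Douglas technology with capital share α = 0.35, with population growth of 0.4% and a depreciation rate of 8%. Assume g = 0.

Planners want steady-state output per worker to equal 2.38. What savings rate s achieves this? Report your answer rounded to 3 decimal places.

Steady state requires s·f(k) = (n + δ)·k, i.e. s·k^α = (n + δ)·k.
Since y* = [s/(n + δ)]^(α/(1−α)), we have s/(n + δ) = (y*)^((1−α)/α) = 2.38^1.8571 = 5.0043.
Therefore s = 5.0043 × (n + δ) = 5.0043 × 0.084 = 0.4204.

s ≈ 0.420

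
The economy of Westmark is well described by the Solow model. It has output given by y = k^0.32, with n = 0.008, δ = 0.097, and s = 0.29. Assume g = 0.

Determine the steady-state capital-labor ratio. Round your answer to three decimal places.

At the steady state, Δk = 0, so s·k^α = (n + δ)·k.
Rearranging, k^(1−α) = s / (n + δ).
k^0.68 = 0.29 / (0.008 + 0.097) = 0.29 / 0.105 = 2.7619
k* = 2.7619^(1/0.68) ≈ 4.4549

k* = 4.455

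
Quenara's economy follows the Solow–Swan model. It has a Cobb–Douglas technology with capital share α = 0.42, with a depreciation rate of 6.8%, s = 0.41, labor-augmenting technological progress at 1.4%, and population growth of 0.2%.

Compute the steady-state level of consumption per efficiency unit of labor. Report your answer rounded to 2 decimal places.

c* = 1.86

At the steady state, Δk = 0, so s·k^α = (n + g + δ)·k.
Rearranging, k^(1−α) = s / (n + g + δ).
k^0.58 = 0.41 / (0.002 + 0.014 + 0.068) = 0.41 / 0.084 = 4.8810
k* = 4.8810^(1/0.58) ≈ 15.3845
y* = (k*)^α = 15.3845^0.42 ≈ 3.1519
c* = (1 − s)·y* = (1 − 0.41) × 3.1519 ≈ 1.8596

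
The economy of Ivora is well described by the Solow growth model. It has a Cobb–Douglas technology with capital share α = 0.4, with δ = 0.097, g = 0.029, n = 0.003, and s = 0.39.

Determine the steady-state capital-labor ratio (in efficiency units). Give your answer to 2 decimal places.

k* = 6.32

In steady state, investment equals break-even investment: s·k^α = (n + g + δ)·k.
Rearranging, k^(1−α) = s / (n + g + δ).
k^0.6 = 0.39 / (0.003 + 0.029 + 0.097) = 0.39 / 0.129 = 3.0233
k* = 3.0233^(1/0.6) ≈ 6.3212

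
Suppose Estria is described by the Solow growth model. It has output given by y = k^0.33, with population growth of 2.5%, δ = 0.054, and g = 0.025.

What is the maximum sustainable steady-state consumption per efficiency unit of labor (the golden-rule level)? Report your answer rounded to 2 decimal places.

At the golden rule, f'(k) = n + g + δ, so α·k^(α−1) = n + g + δ and k_gold = (α/(n + g + δ))^(1/(1−α)).
k_gold = (0.33/0.104)^(1/0.67) = 3.1731^1.4925 ≈ 5.6036
c_gold = f(k_gold) − (n + g + δ)·k_gold = 1.7660 − 0.104×5.6036 ≈ 1.1832

c_gold ≈ 1.18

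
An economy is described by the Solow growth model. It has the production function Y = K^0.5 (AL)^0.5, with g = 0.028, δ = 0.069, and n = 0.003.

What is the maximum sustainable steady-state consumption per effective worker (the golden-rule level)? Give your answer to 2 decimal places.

c_gold ≈ 2.50

At the golden rule, f'(k) = n + g + δ, so α·k^(α−1) = n + g + δ and k_gold = (α/(n + g + δ))^(1/(1−α)).
k_gold = (0.5/0.100)^(1/0.5) = 5.0000^2 ≈ 25.0000
c_gold = f(k_gold) − (n + g + δ)·k_gold = 5.0000 − 0.100×25.0000 ≈ 2.5000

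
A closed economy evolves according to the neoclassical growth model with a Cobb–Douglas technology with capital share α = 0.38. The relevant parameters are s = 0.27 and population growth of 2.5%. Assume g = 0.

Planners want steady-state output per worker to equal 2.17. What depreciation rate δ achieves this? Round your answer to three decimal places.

δ ≈ 0.051

In steady state, investment equals break-even investment: s·k^α = (n + δ)·k.
Since y* = [s/(n + δ)]^(α/(1−α)), we have s/(n + δ) = (y*)^((1−α)/α) = 2.17^1.6316 = 3.5397.
Therefore n + δ = s / 3.5397 = 0.27 / 3.5397 = 0.0763, so δ = 0.0763 − 0.025 = 0.0513.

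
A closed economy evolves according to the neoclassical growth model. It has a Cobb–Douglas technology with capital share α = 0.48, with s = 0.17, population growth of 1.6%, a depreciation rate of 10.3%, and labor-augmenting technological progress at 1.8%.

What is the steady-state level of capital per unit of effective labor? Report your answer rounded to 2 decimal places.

k* ≈ 1.51

Steady state requires s·f(k) = (n + g + δ)·k, i.e. s·k^α = (n + g + δ)·k.
Rearranging, k^(1−α) = s / (n + g + δ).
k^0.52 = 0.17 / (0.016 + 0.018 + 0.103) = 0.17 / 0.137 = 1.2409
k* = 1.2409^(1/0.52) ≈ 1.5145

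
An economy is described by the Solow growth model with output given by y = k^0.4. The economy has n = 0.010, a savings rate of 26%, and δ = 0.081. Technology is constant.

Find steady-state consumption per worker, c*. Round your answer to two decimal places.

c* = 1.49

At the steady state, Δk = 0, so s·k^α = (n + δ)·k.
Dividing both sides by k: k^(1−α) = s / (n + δ).
k^0.6 = 0.26 / (0.010 + 0.081) = 0.26 / 0.091 = 2.8571
k* = 2.8571^(1/0.6) ≈ 5.7528
y* = (k*)^α = 5.7528^0.4 ≈ 2.0135
c* = (1 − s)·y* = (1 − 0.26) × 2.0135 ≈ 1.4900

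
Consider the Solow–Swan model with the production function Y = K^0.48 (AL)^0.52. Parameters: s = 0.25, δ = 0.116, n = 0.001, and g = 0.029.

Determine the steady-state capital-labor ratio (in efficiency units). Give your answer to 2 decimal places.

At the steady state, Δk = 0, so s·k^α = (n + g + δ)·k.
Rearranging, k^(1−α) = s / (n + g + δ).
k^0.52 = 0.25 / (0.001 + 0.029 + 0.116) = 0.25 / 0.146 = 1.7123
k* = 1.7123^(1/0.52) ≈ 2.8131

k* ≈ 2.81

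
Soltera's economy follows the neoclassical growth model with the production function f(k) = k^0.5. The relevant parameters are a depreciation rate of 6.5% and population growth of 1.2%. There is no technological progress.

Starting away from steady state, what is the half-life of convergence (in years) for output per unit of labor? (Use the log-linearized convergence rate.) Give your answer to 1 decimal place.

half-life ≈ 18.0 years

Near the steady state the convergence rate is λ = (1 − α)(n + δ).
λ = (1 − 0.5) × 0.077 = 0.5 × 0.077 = 0.0385
Half-life = ln 2 / λ = 0.6931 / 0.0385 ≈ 18.00 years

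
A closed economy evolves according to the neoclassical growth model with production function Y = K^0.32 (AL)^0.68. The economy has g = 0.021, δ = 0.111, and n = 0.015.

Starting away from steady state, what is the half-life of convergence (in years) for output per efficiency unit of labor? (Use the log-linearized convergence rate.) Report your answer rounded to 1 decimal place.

Near the steady state the convergence rate is λ = (1 − α)(n + g + δ).
λ = (1 − 0.32) × 0.147 = 0.68 × 0.147 = 0.09996
Half-life = ln 2 / λ = 0.6931 / 0.09996 ≈ 6.93 years

half-life ≈ 6.9 years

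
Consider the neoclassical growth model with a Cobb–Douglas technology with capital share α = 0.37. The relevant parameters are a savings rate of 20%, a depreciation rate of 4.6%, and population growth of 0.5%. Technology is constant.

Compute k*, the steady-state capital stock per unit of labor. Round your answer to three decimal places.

k* ≈ 8.750

At the steady state, Δk = 0, so s·k^α = (n + δ)·k.
Rearranging, k^(1−α) = s / (n + δ).
k^0.63 = 0.20 / (0.005 + 0.046) = 0.20 / 0.051 = 3.9216
k* = 3.9216^(1/0.63) ≈ 8.7499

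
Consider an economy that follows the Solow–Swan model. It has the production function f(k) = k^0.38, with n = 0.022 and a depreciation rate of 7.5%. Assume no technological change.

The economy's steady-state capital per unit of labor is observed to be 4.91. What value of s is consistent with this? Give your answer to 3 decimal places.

In steady state, investment equals break-even investment: s·k^α = (n + δ)·k.
So s / (n + δ) = (k*)^(1−α) = 4.91^0.62 = 2.6821.
Therefore s = 2.6821 × (n + δ) = 2.6821 × 0.097 = 0.2602.

s ≈ 0.260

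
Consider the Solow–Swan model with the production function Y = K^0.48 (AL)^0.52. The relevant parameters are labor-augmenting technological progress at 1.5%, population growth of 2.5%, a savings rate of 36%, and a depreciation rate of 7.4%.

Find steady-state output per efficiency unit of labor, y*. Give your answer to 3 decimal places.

y* = 2.891

At the steady state, Δk = 0, so s·k^α = (n + g + δ)·k.
Rearranging, k^(1−α) = s / (n + g + δ).
k^0.52 = 0.36 / (0.025 + 0.015 + 0.074) = 0.36 / 0.114 = 3.1579
k* = 3.1579^(1/0.52) ≈ 9.1281
y* = (k*)^α = 9.1281^0.48 ≈ 2.8906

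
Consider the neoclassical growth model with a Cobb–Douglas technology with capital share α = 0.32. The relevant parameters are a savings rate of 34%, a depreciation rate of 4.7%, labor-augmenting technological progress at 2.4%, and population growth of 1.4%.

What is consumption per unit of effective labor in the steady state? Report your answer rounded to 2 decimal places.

In steady state, investment equals break-even investment: s·k^α = (n + g + δ)·k.
Rearranging, k^(1−α) = s / (n + g + δ).
k^0.68 = 0.34 / (0.014 + 0.024 + 0.047) = 0.34 / 0.085 = 4.0000
k* = 4.0000^(1/0.68) ≈ 7.6804
y* = (k*)^α = 7.6804^0.32 ≈ 1.9201
c* = (1 − s)·y* = (1 − 0.34) × 1.9201 ≈ 1.2673

c* = 1.27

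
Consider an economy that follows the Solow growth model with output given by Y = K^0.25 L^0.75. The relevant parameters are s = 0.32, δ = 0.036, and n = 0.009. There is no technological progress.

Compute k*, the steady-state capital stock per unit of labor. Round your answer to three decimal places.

At the steady state, Δk = 0, so s·k^α = (n + δ)·k.
Rearranging, k^(1−α) = s / (n + δ).
k^0.75 = 0.32 / (0.009 + 0.036) = 0.32 / 0.045 = 7.1111
k* = 7.1111^(1/0.75) ≈ 13.6746

k* = 13.675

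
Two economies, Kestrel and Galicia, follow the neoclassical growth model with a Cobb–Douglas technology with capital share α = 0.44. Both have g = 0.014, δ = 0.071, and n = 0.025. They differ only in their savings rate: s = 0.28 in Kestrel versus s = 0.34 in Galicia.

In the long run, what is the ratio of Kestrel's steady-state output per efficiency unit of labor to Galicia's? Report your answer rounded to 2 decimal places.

Steady-state y* = [s/(n + g + δ)]^(α/(1−α)), so the ratio is [ (s_K/(n + g + δ)_K) / (s_G/(n + g + δ)_G) ]^0.7857.
s_K/(n + g + δ)_K = 0.28/0.110 = 2.5455; s_G/(n + g + δ)_G = 0.34/0.110 = 3.0909.
Ratio = (2.5455/3.0909)^0.7857 = 0.8235^0.7857 ≈ 0.8585

ratio ≈ 0.86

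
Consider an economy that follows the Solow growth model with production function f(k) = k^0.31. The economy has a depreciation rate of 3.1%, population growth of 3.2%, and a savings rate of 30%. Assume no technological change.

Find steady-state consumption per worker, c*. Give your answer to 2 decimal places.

c* ≈ 1.41

In steady state, investment equals break-even investment: s·k^α = (n + δ)·k.
Dividing both sides by k: k^(1−α) = s / (n + δ).
k^0.69 = 0.30 / (0.032 + 0.031) = 0.30 / 0.063 = 4.7619
k* = 4.7619^(1/0.69) ≈ 9.6004
y* = (k*)^α = 9.6004^0.31 ≈ 2.0161
c* = (1 − s)·y* = (1 − 0.30) × 2.0161 ≈ 1.4113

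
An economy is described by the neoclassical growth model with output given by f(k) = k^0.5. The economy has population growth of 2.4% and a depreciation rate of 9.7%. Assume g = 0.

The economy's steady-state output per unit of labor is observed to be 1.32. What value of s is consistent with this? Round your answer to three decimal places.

At the steady state, Δk = 0, so s·k^α = (n + δ)·k.
Since y* = [s/(n + δ)]^(α/(1−α)), we have s/(n + δ) = (y*)^((1−α)/α) = 1.32^1 = 1.3200.
Therefore s = 1.3200 × (n + δ) = 1.3200 × 0.121 = 0.1597.

s ≈ 0.160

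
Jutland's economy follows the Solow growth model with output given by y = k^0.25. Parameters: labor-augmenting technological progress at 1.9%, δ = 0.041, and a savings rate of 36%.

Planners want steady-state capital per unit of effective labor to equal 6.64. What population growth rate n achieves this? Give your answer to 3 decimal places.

n ≈ 0.027

Steady state requires s·f(k) = (n + g + δ)·k, i.e. s·k^α = (n + g + δ)·k.
So s / (n + g + δ) = (k*)^(1−α) = 6.64^0.75 = 4.1364.
Therefore n + g + δ = s / 4.1364 = 0.36 / 4.1364 = 0.0870, so n = 0.0870 − 0.060 = 0.0270.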